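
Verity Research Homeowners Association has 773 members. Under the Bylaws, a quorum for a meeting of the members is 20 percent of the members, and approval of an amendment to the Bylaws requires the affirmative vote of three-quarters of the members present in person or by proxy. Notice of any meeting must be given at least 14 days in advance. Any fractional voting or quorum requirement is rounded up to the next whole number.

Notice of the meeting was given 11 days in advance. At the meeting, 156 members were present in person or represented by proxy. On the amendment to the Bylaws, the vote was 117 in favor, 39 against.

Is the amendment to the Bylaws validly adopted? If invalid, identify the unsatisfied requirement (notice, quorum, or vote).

Invalid — notice requirement not satisfied.

Notice: 11 days given; 14 required. Not satisfied.
Quorum: 20% of 773 = 154.60, rounded up to 155; 156 present. Satisfied.
Vote: requires three-fourths of those present (156); 3/4 of 156 = 117, so 117 needed; 117 in favor. Satisfied.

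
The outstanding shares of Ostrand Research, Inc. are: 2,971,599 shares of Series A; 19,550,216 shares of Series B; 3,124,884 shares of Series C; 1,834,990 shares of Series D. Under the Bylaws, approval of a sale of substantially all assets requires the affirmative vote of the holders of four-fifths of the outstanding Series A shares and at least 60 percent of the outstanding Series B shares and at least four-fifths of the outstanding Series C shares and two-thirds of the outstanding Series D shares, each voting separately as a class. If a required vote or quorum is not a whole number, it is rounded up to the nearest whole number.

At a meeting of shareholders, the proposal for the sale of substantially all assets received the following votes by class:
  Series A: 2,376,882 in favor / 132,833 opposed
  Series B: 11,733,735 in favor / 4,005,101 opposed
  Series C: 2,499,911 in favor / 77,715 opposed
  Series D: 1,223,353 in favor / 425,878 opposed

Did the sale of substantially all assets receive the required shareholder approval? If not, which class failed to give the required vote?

Not approved — the Series A shares did not give the required vote.

Series A: 4/5 of 2971599 = 2377279.20, rounded up to 2377280; 2,377,280 required, 2,376,882 in favor — not approved.
Series B: 3/5 of 19550216 = 11730129.60, rounded up to 11730130; 11,730,130 required, 11,733,735 in favor — approved.
Series C: 4/5 of 3124884 = 2499907.20, rounded up to 2499908; 2,499,908 required, 2,499,911 in favor — approved.
Series D: 2/3 of 1834990 = 1223326.67, rounded up to 1223327; 1,223,327 required, 1,223,353 in favor — approved.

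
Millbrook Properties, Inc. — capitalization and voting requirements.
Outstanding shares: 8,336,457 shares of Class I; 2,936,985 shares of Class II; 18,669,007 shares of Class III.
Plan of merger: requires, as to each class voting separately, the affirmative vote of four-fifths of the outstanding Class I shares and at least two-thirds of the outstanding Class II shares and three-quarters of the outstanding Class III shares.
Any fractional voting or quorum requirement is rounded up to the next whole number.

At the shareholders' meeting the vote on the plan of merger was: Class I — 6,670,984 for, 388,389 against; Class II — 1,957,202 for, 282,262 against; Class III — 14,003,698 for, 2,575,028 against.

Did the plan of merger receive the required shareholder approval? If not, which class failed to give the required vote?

Class I: 4/5 of 8336457 = 6669165.60, rounded up to 6669166; 6,669,166 required, 6,670,984 in favor — approved.
Class II: 2/3 of 2936985 = 1957990; 1,957,990 required, 1,957,202 in favor — not approved.
Class III: 3/4 of 18669007 = 14001755.25, rounded up to 14001756; 14,001,756 required, 14,003,698 in favor — approved.

Not approved — the Class II shares did not give the required vote.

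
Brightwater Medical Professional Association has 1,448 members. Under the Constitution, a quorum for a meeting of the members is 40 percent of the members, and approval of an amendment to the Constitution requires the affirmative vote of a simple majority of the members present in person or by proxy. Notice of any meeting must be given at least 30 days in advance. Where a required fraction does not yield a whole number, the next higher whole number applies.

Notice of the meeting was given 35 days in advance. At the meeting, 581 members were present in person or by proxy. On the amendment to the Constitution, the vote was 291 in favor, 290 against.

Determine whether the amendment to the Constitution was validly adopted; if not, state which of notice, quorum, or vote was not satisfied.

Notice: 35 days given; 30 required. Satisfied.
Quorum: 40% of 1,448 = 579.20, rounded up to 580; 581 present. Satisfied.
Vote: requires a majority of those present (581); a majority of 581 is 291, so 291 needed; 291 in favor. Satisfied.

Valid — all requirements satisfied.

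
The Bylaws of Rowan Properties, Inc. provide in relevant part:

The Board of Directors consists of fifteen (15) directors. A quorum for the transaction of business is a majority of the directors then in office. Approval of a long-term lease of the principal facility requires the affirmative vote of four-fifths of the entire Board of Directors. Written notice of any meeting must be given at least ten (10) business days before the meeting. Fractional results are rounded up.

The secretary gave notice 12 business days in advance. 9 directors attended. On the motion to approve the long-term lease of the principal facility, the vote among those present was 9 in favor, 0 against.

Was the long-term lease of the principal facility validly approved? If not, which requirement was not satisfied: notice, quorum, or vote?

Notice: 12 business days given; 10 required (12 ≥ 10). Satisfied.
Quorum: 9 present; quorum is 8. Satisfied.
Vote: the long-term lease of the principal facility requires four-fifths of the entire Board of Directors (15). 4/5 of 15 = 12, so 12 affirmative votes are needed; 9 voted in favor. Not satisfied.

Invalid — vote requirement not satisfied.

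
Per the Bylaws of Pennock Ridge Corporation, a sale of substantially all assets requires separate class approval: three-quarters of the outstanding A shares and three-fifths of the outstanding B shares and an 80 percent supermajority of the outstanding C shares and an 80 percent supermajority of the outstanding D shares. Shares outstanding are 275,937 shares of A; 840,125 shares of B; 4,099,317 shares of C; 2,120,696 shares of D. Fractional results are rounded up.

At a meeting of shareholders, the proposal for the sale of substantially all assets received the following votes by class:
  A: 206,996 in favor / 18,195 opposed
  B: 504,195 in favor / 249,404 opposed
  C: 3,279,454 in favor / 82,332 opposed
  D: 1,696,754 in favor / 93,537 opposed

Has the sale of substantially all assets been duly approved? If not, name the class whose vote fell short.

A: 3/4 of 275937 = 206952.75, rounded up to 206953; 206,953 required, 206,996 in favor — approved.
B: 3/5 of 840125 = 504075; 504,075 required, 504,195 in favor — approved.
C: 4/5 of 4099317 = 3279453.60, rounded up to 3279454; 3,279,454 required, 3,279,454 in favor — approved.
D: 4/5 of 2120696 = 1696556.80, rounded up to 1696557; 1,696,557 required, 1,696,754 in favor — approved.

Approved — every class gave the required vote.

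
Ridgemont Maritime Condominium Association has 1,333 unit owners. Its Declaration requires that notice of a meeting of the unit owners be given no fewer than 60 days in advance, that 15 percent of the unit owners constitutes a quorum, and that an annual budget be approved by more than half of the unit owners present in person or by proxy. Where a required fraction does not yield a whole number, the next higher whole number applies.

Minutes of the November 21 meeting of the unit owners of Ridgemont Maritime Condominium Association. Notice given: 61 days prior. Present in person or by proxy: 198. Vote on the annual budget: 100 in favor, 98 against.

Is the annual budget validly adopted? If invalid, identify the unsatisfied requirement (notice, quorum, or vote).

Invalid — quorum requirement not satisfied.

Notice: 61 days given; 60 required. Satisfied.
Quorum: 15% of 1,333 = 199.95, rounded up to 200; 198 present. Not satisfied.
Vote: requires a majority of those present (198); a majority of 198 is 100, so 100 needed; 100 in favor. Satisfied.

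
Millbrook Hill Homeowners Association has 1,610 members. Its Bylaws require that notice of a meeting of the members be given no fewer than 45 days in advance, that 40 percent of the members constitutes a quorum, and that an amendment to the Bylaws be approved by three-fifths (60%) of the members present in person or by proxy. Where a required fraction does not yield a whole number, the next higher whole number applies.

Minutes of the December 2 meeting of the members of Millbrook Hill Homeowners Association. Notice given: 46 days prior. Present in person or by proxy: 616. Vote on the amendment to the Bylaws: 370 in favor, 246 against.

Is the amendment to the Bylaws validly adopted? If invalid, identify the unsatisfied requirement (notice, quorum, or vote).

Invalid — quorum requirement not satisfied.

Notice: 46 days given; 45 required. Satisfied.
Quorum: 40% of 1,610 = 644; 616 present. Not satisfied.
Vote: requires three-fifths of those present (616); 3/5 of 616 = 369.60, rounded up to 370, so 370 needed; 370 in favor. Satisfied.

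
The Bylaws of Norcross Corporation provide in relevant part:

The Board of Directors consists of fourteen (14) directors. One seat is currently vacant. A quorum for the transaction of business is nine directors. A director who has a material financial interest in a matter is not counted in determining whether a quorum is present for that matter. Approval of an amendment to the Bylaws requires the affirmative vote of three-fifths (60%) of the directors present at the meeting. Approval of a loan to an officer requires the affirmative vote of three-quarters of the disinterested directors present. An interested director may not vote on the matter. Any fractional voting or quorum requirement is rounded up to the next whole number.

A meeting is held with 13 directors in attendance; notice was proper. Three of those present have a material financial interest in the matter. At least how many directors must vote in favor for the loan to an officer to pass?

8

The loan to an officer requires three-fourths of the disinterested directors present (13 − 3 = 10).
3/4 of 10 = 7.50, rounded up to 8.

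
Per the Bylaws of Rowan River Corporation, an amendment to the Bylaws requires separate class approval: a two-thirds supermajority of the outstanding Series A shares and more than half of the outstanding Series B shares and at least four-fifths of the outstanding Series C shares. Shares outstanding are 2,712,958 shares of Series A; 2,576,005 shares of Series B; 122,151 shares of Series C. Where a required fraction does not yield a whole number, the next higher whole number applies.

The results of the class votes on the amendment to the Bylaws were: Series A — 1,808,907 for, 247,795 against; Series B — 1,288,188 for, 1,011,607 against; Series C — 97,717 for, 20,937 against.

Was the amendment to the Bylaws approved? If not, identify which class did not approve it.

Not approved — the Series C shares did not give the required vote.

Series A: 2/3 of 2712958 = 1808638.67, rounded up to 1808639; 1,808,639 required, 1,808,907 in favor — approved.
Series B: a majority of 2576005 is 1288003; 1,288,003 required, 1,288,188 in favor — approved.
Series C: 4/5 of 122151 = 97720.80, rounded up to 97721; 97,721 required, 97,717 in favor — not approved.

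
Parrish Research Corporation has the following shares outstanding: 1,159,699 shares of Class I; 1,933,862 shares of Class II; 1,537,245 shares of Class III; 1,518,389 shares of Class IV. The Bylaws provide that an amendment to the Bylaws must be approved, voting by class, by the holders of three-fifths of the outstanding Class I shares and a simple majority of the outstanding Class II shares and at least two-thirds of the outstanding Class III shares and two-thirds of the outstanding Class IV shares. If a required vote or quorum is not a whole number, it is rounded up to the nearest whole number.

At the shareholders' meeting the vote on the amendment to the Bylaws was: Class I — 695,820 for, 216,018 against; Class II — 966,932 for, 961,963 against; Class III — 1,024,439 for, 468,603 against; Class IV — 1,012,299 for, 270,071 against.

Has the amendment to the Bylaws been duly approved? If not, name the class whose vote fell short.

Class I: 3/5 of 1159699 = 695819.40, rounded up to 695820; 695,820 required, 695,820 in favor — approved.
Class II: a majority of 1933862 is 966932; 966,932 required, 966,932 in favor — approved.
Class III: 2/3 of 1537245 = 1024830; 1,024,830 required, 1,024,439 in favor — not approved.
Class IV: 2/3 of 1518389 = 1012259.33, rounded up to 1012260; 1,012,260 required, 1,012,299 in favor — approved.

Not approved — the Class III shares did not give the required vote.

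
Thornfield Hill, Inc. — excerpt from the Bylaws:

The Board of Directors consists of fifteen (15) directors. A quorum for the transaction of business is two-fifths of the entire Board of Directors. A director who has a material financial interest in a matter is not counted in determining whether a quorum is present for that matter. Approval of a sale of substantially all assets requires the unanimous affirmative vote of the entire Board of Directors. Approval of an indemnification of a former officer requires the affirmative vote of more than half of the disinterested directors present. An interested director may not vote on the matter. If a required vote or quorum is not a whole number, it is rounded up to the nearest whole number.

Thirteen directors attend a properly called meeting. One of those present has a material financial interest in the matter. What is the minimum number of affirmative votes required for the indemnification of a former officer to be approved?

7

The indemnification of a former officer requires a majority of the disinterested directors present (13 − 1 = 12).
A majority of 12 is 7.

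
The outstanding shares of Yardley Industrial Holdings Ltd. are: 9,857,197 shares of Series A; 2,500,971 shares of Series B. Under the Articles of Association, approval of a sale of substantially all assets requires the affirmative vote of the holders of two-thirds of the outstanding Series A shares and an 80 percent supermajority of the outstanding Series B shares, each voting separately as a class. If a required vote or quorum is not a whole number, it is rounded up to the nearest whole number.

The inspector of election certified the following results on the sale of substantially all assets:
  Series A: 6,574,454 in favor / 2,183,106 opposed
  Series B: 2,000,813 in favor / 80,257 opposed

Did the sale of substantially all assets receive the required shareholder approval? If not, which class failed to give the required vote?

Series A: 2/3 of 9857197 = 6571464.67, rounded up to 6571465; 6,571,465 required, 6,574,454 in favor — approved.
Series B: 4/5 of 2500971 = 2000776.80, rounded up to 2000777; 2,000,777 required, 2,000,813 in favor — approved.

Approved — every class gave the required vote.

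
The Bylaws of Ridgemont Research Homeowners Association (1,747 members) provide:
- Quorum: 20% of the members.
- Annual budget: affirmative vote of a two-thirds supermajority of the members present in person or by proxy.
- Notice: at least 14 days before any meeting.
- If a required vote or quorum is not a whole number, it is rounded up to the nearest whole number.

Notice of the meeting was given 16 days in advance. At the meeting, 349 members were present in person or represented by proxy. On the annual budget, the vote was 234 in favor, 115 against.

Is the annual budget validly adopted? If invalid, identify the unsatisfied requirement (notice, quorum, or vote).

Notice: 16 days given; 14 required. Satisfied.
Quorum: 20% of 1,747 = 349.40, rounded up to 350; 349 present. Not satisfied.
Vote: requires two-thirds of those present (349); 2/3 of 349 = 232.67, rounded up to 233, so 233 needed; 234 in favor. Satisfied.

Invalid — quorum requirement not satisfied.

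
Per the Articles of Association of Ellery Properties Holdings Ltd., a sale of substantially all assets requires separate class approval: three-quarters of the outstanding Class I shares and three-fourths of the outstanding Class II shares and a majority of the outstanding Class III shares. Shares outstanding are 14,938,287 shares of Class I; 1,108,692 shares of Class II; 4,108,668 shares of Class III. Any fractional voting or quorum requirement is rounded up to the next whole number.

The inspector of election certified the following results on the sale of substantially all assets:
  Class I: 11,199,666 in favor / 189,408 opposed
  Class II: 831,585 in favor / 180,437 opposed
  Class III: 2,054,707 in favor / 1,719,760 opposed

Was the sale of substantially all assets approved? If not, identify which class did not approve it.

Class I: 3/4 of 14938287 = 11203715.25, rounded up to 11203716; 11,203,716 required, 11,199,666 in favor — not approved.
Class II: 3/4 of 1108692 = 831519; 831,519 required, 831,585 in favor — approved.
Class III: a majority of 4108668 is 2054335; 2,054,335 required, 2,054,707 in favor — approved.

Not approved — the Class I shares did not give the required vote.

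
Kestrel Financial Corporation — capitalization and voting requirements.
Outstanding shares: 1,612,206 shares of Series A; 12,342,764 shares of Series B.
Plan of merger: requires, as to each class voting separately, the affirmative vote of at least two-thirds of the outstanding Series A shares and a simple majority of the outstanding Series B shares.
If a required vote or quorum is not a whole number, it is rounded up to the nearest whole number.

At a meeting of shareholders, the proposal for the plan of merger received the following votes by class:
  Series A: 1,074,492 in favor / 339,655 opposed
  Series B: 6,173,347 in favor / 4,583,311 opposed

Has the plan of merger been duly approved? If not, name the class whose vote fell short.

Not approved — the Series A shares did not give the required vote.

Series A: 2/3 of 1612206 = 1074804; 1,074,804 required, 1,074,492 in favor — not approved.
Series B: a majority of 12342764 is 6171383; 6,171,383 required, 6,173,347 in favor — approved.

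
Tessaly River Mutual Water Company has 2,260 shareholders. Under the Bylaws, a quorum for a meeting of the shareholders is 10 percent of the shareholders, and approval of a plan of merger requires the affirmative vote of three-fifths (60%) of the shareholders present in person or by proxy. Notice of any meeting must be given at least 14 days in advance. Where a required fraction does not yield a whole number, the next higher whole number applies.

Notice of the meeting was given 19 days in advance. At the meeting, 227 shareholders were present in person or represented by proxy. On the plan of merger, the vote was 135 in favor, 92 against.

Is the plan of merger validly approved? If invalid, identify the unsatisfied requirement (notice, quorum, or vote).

Notice: 19 days given; 14 required. Satisfied.
Quorum: 10% of 2,260 = 226; 227 present. Satisfied.
Vote: requires three-fifths of those present (227); 3/5 of 227 = 136.20, rounded up to 137, so 137 needed; 135 in favor. Not satisfied.

Invalid — vote requirement not satisfied.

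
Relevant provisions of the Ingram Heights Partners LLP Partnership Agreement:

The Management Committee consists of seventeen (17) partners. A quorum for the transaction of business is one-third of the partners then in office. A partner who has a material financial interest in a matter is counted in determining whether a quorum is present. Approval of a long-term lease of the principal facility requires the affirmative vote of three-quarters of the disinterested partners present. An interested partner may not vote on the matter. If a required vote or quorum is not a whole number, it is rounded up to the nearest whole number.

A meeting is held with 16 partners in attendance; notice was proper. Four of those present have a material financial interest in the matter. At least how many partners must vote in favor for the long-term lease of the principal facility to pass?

9

The long-term lease of the principal facility requires three-fourths of the disinterested partners present (16 − 4 = 12).
3/4 of 12 = 9.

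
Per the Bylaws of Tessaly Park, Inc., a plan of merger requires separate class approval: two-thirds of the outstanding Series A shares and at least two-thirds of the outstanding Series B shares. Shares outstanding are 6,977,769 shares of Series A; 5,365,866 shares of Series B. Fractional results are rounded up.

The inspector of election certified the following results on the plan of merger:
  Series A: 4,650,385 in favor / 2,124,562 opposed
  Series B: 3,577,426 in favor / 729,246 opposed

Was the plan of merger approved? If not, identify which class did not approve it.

Not approved — the Series A shares did not give the required vote.

Series A: 2/3 of 6977769 = 4651846; 4,651,846 required, 4,650,385 in favor — not approved.
Series B: 2/3 of 5365866 = 3577244; 3,577,244 required, 3,577,426 in favor — approved.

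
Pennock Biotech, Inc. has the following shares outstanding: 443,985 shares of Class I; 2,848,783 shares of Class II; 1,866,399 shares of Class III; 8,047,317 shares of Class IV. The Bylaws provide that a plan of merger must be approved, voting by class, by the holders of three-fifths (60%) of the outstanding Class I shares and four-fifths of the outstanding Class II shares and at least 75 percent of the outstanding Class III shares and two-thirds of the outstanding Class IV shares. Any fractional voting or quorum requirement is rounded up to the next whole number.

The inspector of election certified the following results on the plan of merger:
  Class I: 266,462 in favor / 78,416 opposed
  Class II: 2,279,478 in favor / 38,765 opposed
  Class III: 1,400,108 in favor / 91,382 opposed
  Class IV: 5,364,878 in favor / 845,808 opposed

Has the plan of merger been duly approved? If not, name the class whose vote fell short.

Approved — every class gave the required vote.

Class I: 3/5 of 443985 = 266391; 266,391 required, 266,462 in favor — approved.
Class II: 4/5 of 2848783 = 2279026.40, rounded up to 2279027; 2,279,027 required, 2,279,478 in favor — approved.
Class III: 3/4 of 1866399 = 1399799.25, rounded up to 1399800; 1,399,800 required, 1,400,108 in favor — approved.
Class IV: 2/3 of 8047317 = 5364878; 5,364,878 required, 5,364,878 in favor — approved.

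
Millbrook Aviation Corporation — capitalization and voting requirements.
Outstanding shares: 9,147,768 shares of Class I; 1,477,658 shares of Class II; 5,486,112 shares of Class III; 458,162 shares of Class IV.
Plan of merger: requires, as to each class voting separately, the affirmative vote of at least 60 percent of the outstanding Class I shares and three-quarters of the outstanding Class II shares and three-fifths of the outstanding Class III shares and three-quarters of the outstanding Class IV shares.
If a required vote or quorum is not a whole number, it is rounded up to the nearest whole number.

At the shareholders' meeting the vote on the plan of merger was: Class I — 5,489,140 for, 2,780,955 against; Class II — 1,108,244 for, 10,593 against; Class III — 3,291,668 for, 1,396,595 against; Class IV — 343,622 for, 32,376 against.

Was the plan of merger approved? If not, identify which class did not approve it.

Class I: 3/5 of 9147768 = 5488660.80, rounded up to 5488661; 5,488,661 required, 5,489,140 in favor — approved.
Class II: 3/4 of 1477658 = 1108243.50, rounded up to 1108244; 1,108,244 required, 1,108,244 in favor — approved.
Class III: 3/5 of 5486112 = 3291667.20, rounded up to 3291668; 3,291,668 required, 3,291,668 in favor — approved.
Class IV: 3/4 of 458162 = 343621.50, rounded up to 343622; 343,622 required, 343,622 in favor — approved.

Approved — every class gave the required vote.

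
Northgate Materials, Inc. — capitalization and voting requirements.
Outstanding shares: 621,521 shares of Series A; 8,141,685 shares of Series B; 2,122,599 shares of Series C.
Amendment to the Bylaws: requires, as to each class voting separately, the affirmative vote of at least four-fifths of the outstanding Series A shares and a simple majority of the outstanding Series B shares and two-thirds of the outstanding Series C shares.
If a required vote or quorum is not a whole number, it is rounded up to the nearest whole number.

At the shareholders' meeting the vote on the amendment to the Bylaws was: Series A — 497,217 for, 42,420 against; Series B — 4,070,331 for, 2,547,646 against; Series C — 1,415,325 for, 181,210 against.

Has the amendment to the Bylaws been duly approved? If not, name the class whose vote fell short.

Not approved — the Series B shares did not give the required vote.

Series A: 4/5 of 621521 = 497216.80, rounded up to 497217; 497,217 required, 497,217 in favor — approved.
Series B: a majority of 8141685 is 4070843; 4,070,843 required, 4,070,331 in favor — not approved.
Series C: 2/3 of 2122599 = 1415066; 1,415,066 required, 1,415,325 in favor — approved.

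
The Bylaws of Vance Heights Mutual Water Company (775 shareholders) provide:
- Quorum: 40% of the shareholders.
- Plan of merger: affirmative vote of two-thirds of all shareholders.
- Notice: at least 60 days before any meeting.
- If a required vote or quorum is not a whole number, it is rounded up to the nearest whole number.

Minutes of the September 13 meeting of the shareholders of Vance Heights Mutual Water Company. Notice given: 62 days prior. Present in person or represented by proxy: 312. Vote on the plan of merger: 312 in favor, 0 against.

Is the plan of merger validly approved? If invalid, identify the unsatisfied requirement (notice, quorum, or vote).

Invalid — vote requirement not satisfied.

Notice: 62 days given; 60 required. Satisfied.
Quorum: 40% of 775 = 310; 312 present. Satisfied.
Vote: requires two-thirds of all shareholders (775); 2/3 of 775 = 516.67, rounded up to 517, so 517 needed; 312 in favor. Not satisfied.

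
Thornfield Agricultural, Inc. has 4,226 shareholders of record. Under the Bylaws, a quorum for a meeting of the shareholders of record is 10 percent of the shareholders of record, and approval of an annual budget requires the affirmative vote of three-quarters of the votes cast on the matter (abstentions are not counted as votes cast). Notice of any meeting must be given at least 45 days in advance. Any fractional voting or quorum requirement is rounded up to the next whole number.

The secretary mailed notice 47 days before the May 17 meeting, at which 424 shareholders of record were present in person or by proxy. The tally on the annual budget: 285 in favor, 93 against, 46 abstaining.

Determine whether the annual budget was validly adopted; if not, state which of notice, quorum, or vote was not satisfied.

Notice: 47 days given; 45 required. Satisfied.
Quorum: 10% of 4,226 = 422.60, rounded up to 423; 424 present. Satisfied.
Vote: requires three-fourths of the votes cast (424 − 46 abstaining = 378); 3/4 of 378 = 283.50, rounded up to 284, so 284 needed; 285 in favor. Satisfied.

Valid — all requirements satisfied.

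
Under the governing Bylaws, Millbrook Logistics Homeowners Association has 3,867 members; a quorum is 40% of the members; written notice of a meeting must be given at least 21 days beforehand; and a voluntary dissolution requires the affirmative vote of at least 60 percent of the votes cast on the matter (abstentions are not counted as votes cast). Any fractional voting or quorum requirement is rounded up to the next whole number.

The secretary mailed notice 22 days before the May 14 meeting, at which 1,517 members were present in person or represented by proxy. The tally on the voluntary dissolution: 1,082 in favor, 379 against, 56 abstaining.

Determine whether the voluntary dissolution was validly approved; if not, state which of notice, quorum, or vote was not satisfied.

Invalid — quorum requirement not satisfied.

Notice: 22 days given; 21 required. Satisfied.
Quorum: 40% of 3,867 = 1,546.80, rounded up to 1,547; 1,517 present. Not satisfied.
Vote: requires three-fifths of the votes cast (1,517 − 56 abstaining = 1,461); 3/5 of 1461 = 876.60, rounded up to 877, so 877 needed; 1,082 in favor. Satisfied.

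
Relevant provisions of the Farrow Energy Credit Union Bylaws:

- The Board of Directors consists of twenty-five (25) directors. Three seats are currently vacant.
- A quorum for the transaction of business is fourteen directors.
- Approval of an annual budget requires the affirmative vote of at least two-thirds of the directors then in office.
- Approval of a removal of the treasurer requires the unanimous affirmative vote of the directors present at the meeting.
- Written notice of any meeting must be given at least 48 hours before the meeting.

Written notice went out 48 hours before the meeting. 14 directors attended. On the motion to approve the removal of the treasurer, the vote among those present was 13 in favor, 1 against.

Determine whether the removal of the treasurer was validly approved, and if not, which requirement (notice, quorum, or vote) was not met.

Notice: 48 hours given; 48 required (48 ≥ 48). Satisfied.
Quorum: 14 present; quorum is 14. Satisfied.
Vote: the removal of the treasurer requires the unanimous vote of the directors present (14). Unanimous means all 14, so 14 affirmative votes are needed; 13 voted in favor. Not satisfied.

Invalid — vote requirement not satisfied.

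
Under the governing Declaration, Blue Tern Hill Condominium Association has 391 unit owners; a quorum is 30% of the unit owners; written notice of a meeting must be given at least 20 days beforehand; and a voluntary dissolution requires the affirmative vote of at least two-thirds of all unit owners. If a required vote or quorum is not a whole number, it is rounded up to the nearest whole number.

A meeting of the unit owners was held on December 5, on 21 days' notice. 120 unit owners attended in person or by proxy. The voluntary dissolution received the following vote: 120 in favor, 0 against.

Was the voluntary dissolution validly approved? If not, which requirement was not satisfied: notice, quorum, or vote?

Invalid — vote requirement not satisfied.

Notice: 21 days given; 20 required. Satisfied.
Quorum: 30% of 391 = 117.30, rounded up to 118; 120 present. Satisfied.
Vote: requires two-thirds of all unit owners (391); 2/3 of 391 = 260.67, rounded up to 261, so 261 needed; 120 in favor. Not satisfied.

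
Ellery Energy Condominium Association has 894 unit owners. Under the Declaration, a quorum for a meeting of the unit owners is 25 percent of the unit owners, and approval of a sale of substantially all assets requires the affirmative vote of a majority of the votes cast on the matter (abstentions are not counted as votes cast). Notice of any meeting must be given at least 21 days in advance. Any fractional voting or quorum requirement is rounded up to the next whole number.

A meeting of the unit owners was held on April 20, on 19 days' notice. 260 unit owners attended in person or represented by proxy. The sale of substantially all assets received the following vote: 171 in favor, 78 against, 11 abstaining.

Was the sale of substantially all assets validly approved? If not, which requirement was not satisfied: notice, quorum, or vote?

Invalid — notice requirement not satisfied.

Notice: 19 days given; 21 required. Not satisfied.
Quorum: 25% of 894 = 223.50, rounded up to 224; 260 present. Satisfied.
Vote: requires a majority of the votes cast (260 − 11 abstaining = 249); a majority of 249 is 125, so 125 needed; 171 in favor. Satisfied.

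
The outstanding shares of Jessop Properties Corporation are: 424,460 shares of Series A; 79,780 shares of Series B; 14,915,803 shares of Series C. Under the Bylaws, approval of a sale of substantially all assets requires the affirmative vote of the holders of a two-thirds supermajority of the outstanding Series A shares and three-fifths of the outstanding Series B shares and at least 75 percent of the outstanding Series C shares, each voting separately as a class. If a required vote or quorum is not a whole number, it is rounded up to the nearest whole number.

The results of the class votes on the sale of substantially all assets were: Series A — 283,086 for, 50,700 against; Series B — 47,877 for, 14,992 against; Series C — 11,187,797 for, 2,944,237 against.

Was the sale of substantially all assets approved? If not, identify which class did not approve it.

Approved — every class gave the required vote.

Series A: 2/3 of 424460 = 282973.33, rounded up to 282974; 282,974 required, 283,086 in favor — approved.
Series B: 3/5 of 79780 = 47868; 47,868 required, 47,877 in favor — approved.
Series C: 3/4 of 14915803 = 11186852.25, rounded up to 11186853; 11,186,853 required, 11,187,797 in favor — approved.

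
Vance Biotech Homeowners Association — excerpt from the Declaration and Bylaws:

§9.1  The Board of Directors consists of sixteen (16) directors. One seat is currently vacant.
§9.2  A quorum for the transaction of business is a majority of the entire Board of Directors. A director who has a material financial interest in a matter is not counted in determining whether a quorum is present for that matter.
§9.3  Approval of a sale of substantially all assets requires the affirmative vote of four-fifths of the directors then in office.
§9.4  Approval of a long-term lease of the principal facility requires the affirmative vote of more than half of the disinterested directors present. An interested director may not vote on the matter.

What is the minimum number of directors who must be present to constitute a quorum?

A majority of 16 is 9.

9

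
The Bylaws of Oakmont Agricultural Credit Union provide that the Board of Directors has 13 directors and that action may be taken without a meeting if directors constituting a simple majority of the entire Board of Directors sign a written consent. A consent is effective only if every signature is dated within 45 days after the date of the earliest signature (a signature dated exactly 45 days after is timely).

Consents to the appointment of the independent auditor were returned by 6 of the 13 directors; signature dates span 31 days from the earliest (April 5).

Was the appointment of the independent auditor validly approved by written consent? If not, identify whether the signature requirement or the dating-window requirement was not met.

Not effective — insufficient signatures.

Signatures required: a simple majority of 13 — a majority of 13 is 7, so 7 needed; 6 signed. Insufficient.
Dating window: the latest signature is 31 days after the earliest; the limit is 45 days. Within the window.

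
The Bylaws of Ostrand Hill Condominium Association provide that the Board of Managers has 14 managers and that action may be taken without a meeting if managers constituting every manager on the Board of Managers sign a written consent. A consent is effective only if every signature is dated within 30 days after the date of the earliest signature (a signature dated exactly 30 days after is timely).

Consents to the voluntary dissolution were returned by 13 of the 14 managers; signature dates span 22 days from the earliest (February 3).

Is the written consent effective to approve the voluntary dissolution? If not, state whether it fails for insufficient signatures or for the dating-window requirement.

Not effective — insufficient signatures.

Signatures required: the unanimous vote of 14 — unanimous means all 14, so 14 needed; 13 signed. Insufficient.
Dating window: the latest signature is 22 days after the earliest; the limit is 30 days. Within the window.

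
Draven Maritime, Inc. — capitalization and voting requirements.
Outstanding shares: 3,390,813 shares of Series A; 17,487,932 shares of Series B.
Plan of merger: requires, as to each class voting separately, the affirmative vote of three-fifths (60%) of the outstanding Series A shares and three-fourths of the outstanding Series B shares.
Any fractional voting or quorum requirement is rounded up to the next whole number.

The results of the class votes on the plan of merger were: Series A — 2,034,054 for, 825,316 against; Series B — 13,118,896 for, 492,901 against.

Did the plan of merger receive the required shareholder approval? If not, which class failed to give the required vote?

Series A: 3/5 of 3390813 = 2034487.80, rounded up to 2034488; 2,034,488 required, 2,034,054 in favor — not approved.
Series B: 3/4 of 17487932 = 13115949; 13,115,949 required, 13,118,896 in favor — approved.

Not approved — the Series A shares did not give the required vote.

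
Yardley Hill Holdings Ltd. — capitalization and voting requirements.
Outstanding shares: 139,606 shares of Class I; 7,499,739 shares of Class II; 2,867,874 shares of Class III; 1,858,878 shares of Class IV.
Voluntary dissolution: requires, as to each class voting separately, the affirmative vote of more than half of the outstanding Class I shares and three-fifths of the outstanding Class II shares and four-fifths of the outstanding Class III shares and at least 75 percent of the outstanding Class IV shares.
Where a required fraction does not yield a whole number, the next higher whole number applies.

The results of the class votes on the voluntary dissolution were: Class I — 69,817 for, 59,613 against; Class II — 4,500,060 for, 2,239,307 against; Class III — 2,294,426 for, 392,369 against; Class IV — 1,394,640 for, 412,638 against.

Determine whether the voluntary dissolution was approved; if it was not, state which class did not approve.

Approved — every class gave the required vote.

Class I: a majority of 139606 is 69804; 69,804 required, 69,817 in favor — approved.
Class II: 3/5 of 7499739 = 4499843.40, rounded up to 4499844; 4,499,844 required, 4,500,060 in favor — approved.
Class III: 4/5 of 2867874 = 2294299.20, rounded up to 2294300; 2,294,300 required, 2,294,426 in favor — approved.
Class IV: 3/4 of 1858878 = 1394158.50, rounded up to 1394159; 1,394,159 required, 1,394,640 in favor — approved.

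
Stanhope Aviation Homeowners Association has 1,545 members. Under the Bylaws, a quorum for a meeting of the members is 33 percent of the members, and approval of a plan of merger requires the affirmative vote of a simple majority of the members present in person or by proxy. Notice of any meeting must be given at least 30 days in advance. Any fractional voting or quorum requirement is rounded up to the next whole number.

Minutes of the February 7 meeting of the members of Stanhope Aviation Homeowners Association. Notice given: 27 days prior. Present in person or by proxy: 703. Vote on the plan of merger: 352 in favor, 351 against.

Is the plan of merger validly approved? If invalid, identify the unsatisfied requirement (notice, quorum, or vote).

Notice: 27 days given; 30 required. Not satisfied.
Quorum: 33% of 1,545 = 509.85, rounded up to 510; 703 present. Satisfied.
Vote: requires a majority of those present (703); a majority of 703 is 352, so 352 needed; 352 in favor. Satisfied.

Invalid — notice requirement not satisfied.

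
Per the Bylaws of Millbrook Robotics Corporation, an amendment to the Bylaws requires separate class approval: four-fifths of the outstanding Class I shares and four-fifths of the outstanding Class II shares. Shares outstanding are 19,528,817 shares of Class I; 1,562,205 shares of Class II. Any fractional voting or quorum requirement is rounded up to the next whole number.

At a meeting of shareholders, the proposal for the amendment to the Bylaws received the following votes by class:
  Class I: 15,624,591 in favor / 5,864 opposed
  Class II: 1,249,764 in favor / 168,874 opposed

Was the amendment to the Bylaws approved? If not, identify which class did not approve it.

Approved — every class gave the required vote.

Class I: 4/5 of 19528817 = 15623053.60, rounded up to 15623054; 15,623,054 required, 15,624,591 in favor — approved.
Class II: 4/5 of 1562205 = 1249764; 1,249,764 required, 1,249,764 in favor — approved.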